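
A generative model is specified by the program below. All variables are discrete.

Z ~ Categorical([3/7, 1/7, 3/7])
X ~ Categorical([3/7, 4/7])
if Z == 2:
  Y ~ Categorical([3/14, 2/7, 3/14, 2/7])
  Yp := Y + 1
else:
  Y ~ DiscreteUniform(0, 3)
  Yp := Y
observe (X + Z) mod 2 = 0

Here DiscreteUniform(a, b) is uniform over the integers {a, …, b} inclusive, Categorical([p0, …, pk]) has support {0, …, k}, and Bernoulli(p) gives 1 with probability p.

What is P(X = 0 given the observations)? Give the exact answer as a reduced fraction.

Enumerate traces; 12 have nonzero weight after conditioning:
  (Z=0, X=0, Y=0) weight 9/196
  (Z=0, X=0, Y=1) weight 9/196
  (Z=0, X=0, Y=2) weight 9/196
  (Z=0, X=0, Y=3) weight 9/196
  (Z=1, X=1, Y=0) weight 1/49
  (Z=1, X=1, Y=1) weight 1/49
  (Z=1, X=1, Y=2) weight 1/49
  (Z=1, X=1, Y=3) weight 1/49
  … 4 more
Group by X:
  weight(X=0) = 18/49
  weight(X=1) = 4/49
Total weight = 18/49 + 4/49 = 22/49
P(X=0 | obs) = 18/49 / 22/49 = 9/11
P(X=1 | obs) = 4/49 / 22/49 = 2/11

P(X = 0 | obs) = 9/11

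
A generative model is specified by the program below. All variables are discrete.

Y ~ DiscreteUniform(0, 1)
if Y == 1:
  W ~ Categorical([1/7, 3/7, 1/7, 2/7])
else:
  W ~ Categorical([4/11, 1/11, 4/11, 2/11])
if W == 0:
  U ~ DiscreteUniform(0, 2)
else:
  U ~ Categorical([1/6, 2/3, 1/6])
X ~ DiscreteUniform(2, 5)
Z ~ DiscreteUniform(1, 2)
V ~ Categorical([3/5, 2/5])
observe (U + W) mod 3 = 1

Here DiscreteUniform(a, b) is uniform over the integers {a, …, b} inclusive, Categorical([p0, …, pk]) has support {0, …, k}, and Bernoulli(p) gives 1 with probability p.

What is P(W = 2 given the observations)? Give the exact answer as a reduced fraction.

Enumerate traces; 128 have nonzero weight after conditioning:
  (Y=0, W=0, U=1, X=2, Z=1, V=0) weight 1/220
  (Y=0, W=0, U=1, X=2, Z=1, V=1) weight 1/330
  (Y=0, W=0, U=1, X=2, Z=2, V=0) weight 1/220
  (Y=0, W=0, U=1, X=2, Z=2, V=1) weight 1/330
  (Y=0, W=0, U=1, X=3, Z=1, V=0) weight 1/220
  (Y=0, W=0, U=1, X=3, Z=1, V=1) weight 1/330
  (Y=0, W=0, U=1, X=3, Z=2, V=0) weight 1/220
  (Y=0, W=0, U=1, X=3, Z=2, V=1) weight 1/330
  (Y=0, W=1, U=0, X=2, Z=1, V=0) weight 1/1760
  (Y=0, W=2, U=2, X=2, Z=1, V=0) weight 1/440
  … 118 more
Group by W:
  weight(W=0) = 13/154
  weight(W=1) = 10/231
  weight(W=2) = 13/308
  weight(W=3) = 12/77
Total weight = 13/154 + 10/231 + 13/308 + 12/77 = 43/132
P(W=0 | obs) = 13/154 / 43/132 = 78/301
P(W=1 | obs) = 10/231 / 43/132 = 40/301
P(W=2 | obs) = 13/308 / 43/132 = 39/301
P(W=3 | obs) = 12/77 / 43/132 = 144/301

P(W = 2 | obs) = 39/301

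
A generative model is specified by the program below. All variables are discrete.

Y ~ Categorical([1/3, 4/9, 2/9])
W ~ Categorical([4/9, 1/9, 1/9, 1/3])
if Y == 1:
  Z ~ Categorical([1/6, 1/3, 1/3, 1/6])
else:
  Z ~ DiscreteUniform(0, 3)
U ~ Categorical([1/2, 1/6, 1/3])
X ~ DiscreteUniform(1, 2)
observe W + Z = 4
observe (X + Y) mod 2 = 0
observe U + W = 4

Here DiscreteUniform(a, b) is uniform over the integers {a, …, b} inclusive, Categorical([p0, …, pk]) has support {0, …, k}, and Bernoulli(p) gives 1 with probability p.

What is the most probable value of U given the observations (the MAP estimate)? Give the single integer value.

Enumerate traces; 6 have nonzero weight after conditioning:
  (Y=0, W=2, Z=2, U=2, X=2) weight 1/648
  (Y=0, W=3, Z=1, U=1, X=2) weight 1/432
  (Y=1, W=2, Z=2, U=2, X=1) weight 2/729
  (Y=1, W=3, Z=1, U=1, X=1) weight 1/243
  (Y=2, W=2, Z=2, U=2, X=2) weight 1/972
  (Y=2, W=3, Z=1, U=1, X=2) weight 1/648
Group by U:
  weight(U=1) = 31/3888
  weight(U=2) = 31/5832
Total weight = 31/3888 + 31/5832 = 155/11664
P(U=1 | obs) = 31/3888 / 155/11664 = 3/5
P(U=2 | obs) = 31/5832 / 155/11664 = 2/5
argmax = 1

argmax_v P(U = v | obs) = 1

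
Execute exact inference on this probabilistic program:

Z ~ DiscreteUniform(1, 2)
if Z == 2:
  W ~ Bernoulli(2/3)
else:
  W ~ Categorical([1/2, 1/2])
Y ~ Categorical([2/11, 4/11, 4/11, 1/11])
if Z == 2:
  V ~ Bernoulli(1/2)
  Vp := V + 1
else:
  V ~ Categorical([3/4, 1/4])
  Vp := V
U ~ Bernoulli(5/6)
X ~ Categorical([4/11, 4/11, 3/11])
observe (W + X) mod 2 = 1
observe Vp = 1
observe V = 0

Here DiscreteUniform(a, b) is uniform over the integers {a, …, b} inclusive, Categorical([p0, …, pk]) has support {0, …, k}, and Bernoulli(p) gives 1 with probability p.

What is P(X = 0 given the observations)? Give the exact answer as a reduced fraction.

Enumerate traces; 24 have nonzero weight after conditioning:
  (Z=2, W=0, Y=0, V=0, U=0, X=1) weight 1/1089
  (Z=2, W=0, Y=0, V=0, U=1, X=1) weight 5/1089
  (Z=2, W=0, Y=1, V=0, U=0, X=1) weight 2/1089
  (Z=2, W=0, Y=1, V=0, U=1, X=1) weight 10/1089
  (Z=2, W=0, Y=2, V=0, U=0, X=1) weight 2/1089
  (Z=2, W=0, Y=2, V=0, U=1, X=1) weight 10/1089
  (Z=2, W=0, Y=3, V=0, U=0, X=1) weight 1/2178
  (Z=2, W=0, Y=3, V=0, U=1, X=1) weight 5/2178
  (Z=2, W=1, Y=0, V=0, U=0, X=0) weight 2/1089
  (Z=2, W=1, Y=0, V=0, U=0, X=2) weight 1/726
  … 14 more
Group by X:
  weight(X=0) = 2/33
  weight(X=1) = 1/33
  weight(X=2) = 1/22
Total weight = 2/33 + 1/33 + 1/22 = 3/22
P(X=0 | obs) = 2/33 / 3/22 = 4/9
P(X=1 | obs) = 1/33 / 3/22 = 2/9
P(X=2 | obs) = 1/22 / 3/22 = 1/3

P(X = 0 | obs) = 4/9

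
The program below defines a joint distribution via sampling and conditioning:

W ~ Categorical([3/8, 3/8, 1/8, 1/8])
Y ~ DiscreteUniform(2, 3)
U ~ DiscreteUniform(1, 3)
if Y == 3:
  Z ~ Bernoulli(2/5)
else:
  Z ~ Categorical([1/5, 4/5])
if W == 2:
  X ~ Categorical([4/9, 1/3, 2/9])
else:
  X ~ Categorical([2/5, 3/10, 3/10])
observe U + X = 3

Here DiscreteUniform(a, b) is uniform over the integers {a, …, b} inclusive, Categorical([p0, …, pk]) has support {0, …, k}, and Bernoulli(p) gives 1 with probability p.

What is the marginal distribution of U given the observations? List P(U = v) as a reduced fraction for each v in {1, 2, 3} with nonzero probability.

Enumerate traces; 48 have nonzero weight after conditioning:
  (W=0, Y=2, U=1, Z=0, X=2) weight 3/800
  (W=0, Y=2, U=1, Z=1, X=2) weight 3/200
  (W=0, Y=2, U=2, Z=0, X=1) weight 3/800
  (W=0, Y=2, U=2, Z=1, X=1) weight 3/200
  (W=0, Y=2, U=3, Z=0, X=0) weight 1/200
  (W=0, Y=2, U=3, Z=1, X=0) weight 1/50
  (W=0, Y=3, U=1, Z=0, X=2) weight 9/800
  (W=0, Y=3, U=1, Z=1, X=2) weight 3/400
  … 40 more
Group by U:
  weight(U=1) = 209/2160
  weight(U=2) = 73/720
  weight(U=3) = 73/540
Total weight = 209/2160 + 73/720 + 73/540 = 1/3
P(U=1 | obs) = 209/2160 / 1/3 = 209/720
P(U=2 | obs) = 73/720 / 1/3 = 73/240
P(U=3 | obs) = 73/540 / 1/3 = 73/180

P(U=1) = 209/720, P(U=2) = 73/240, P(U=3) = 73/180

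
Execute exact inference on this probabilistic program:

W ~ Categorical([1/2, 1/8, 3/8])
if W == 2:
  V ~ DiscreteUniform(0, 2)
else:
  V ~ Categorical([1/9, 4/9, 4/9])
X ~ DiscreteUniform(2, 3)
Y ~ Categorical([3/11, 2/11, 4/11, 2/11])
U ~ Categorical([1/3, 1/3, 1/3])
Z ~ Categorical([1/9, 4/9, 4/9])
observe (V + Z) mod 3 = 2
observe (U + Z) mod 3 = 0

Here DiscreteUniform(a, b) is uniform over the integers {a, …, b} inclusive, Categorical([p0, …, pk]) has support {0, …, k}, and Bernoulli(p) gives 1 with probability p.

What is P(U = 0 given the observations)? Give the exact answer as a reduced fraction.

Enumerate traces; 72 have nonzero weight after conditioning:
  (W=0, V=0, X=2, Y=0, U=1, Z=2) weight 1/891
  (W=0, V=0, X=2, Y=1, U=1, Z=2) weight 2/2673
  (W=0, V=0, X=2, Y=2, U=1, Z=2) weight 4/2673
  (W=0, V=0, X=2, Y=3, U=1, Z=2) weight 2/2673
  (W=0, V=0, X=3, Y=0, U=1, Z=2) weight 1/891
  (W=0, V=0, X=3, Y=1, U=1, Z=2) weight 2/2673
  (W=0, V=0, X=3, Y=2, U=1, Z=2) weight 4/2673
  (W=0, V=0, X=3, Y=3, U=1, Z=2) weight 2/2673
  (W=0, V=1, X=2, Y=0, U=2, Z=1) weight 4/891
  (W=0, V=2, X=2, Y=0, U=0, Z=0) weight 1/891
  … 62 more
Group by U:
  weight(U=0) = 29/1944
  weight(U=1) = 7/243
  weight(U=2) = 29/486
Total weight = 29/1944 + 7/243 + 29/486 = 67/648
P(U=0 | obs) = 29/1944 / 67/648 = 29/201
P(U=1 | obs) = 7/243 / 67/648 = 56/201
P(U=2 | obs) = 29/486 / 67/648 = 116/201

P(U = 0 | obs) = 29/201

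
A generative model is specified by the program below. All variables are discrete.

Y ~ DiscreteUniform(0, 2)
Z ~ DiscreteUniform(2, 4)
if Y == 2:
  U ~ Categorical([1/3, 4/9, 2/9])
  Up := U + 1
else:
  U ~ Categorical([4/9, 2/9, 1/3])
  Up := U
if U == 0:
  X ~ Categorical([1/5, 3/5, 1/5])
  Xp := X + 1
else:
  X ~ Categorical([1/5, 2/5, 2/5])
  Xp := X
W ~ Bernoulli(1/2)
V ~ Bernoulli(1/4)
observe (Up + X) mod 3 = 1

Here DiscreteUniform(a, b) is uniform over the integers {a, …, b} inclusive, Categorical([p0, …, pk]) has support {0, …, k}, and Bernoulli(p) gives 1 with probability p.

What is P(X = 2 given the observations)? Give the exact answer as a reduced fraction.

Enumerate traces; 108 have nonzero weight after conditioning:
  (Y=0, Z=2, U=0, X=1, W=0, V=0) weight 1/90
  (Y=0, Z=2, U=0, X=1, W=0, V=1) weight 1/270
  (Y=0, Z=2, U=0, X=1, W=1, V=0) weight 1/90
  (Y=0, Z=2, U=0, X=1, W=1, V=1) weight 1/270
  (Y=0, Z=2, U=1, X=0, W=0, V=0) weight 1/540
  (Y=0, Z=2, U=1, X=0, W=0, V=1) weight 1/1620
  (Y=0, Z=2, U=1, X=0, W=1, V=0) weight 1/540
  (Y=0, Z=2, U=1, X=0, W=1, V=1) weight 1/1620
  (Y=0, Z=2, U=2, X=2, W=0, V=0) weight 1/180
  … 99 more
Group by X:
  weight(X=0) = 7/135
  weight(X=1) = 28/135
  weight(X=2) = 4/27
Total weight = 7/135 + 28/135 + 4/27 = 11/27
P(X=0 | obs) = 7/135 / 11/27 = 7/55
P(X=1 | obs) = 28/135 / 11/27 = 28/55
P(X=2 | obs) = 4/27 / 11/27 = 4/11

P(X = 2 | obs) = 4/11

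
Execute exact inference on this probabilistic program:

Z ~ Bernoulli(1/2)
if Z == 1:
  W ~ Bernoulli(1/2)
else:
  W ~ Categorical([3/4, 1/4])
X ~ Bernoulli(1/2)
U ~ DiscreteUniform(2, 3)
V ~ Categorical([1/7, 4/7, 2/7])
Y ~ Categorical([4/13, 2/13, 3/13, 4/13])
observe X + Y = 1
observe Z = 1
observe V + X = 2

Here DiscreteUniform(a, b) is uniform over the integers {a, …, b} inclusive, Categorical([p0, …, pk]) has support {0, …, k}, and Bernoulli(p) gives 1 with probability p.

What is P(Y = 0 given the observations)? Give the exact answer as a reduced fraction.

Enumerate traces; 8 have nonzero weight after conditioning:
  (Z=1, W=0, X=0, U=2, V=2, Y=1) weight 1/364
  (Z=1, W=0, X=0, U=3, V=2, Y=1) weight 1/364
  (Z=1, W=0, X=1, U=2, V=1, Y=0) weight 1/91
  (Z=1, W=0, X=1, U=3, V=1, Y=0) weight 1/91
  (Z=1, W=1, X=0, U=2, V=2, Y=1) weight 1/364
  (Z=1, W=1, X=0, U=3, V=2, Y=1) weight 1/364
  (Z=1, W=1, X=1, U=2, V=1, Y=0) weight 1/91
  (Z=1, W=1, X=1, U=3, V=1, Y=0) weight 1/91
Group by Y:
  weight(Y=0) = 4/91
  weight(Y=1) = 1/91
Total weight = 4/91 + 1/91 = 5/91
P(Y=0 | obs) = 4/91 / 5/91 = 4/5
P(Y=1 | obs) = 1/91 / 5/91 = 1/5

P(Y = 0 | obs) = 4/5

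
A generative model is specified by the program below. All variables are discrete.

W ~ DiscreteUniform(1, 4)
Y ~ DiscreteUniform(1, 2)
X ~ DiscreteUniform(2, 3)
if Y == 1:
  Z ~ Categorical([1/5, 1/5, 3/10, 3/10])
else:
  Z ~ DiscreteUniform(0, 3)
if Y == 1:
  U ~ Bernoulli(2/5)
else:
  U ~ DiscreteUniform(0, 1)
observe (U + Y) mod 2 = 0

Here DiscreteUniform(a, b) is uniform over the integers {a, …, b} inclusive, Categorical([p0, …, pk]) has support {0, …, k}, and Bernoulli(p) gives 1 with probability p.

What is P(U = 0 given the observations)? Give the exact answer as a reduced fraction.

Enumerate traces; 64 have nonzero weight after conditioning:
  (W=1, Y=1, X=2, Z=0, U=1) weight 1/200
  (W=1, Y=1, X=2, Z=1, U=1) weight 1/200
  (W=1, Y=1, X=2, Z=2, U=1) weight 3/400
  (W=1, Y=1, X=2, Z=3, U=1) weight 3/400
  (W=1, Y=1, X=3, Z=0, U=1) weight 1/200
  (W=1, Y=1, X=3, Z=1, U=1) weight 1/200
  (W=1, Y=1, X=3, Z=2, U=1) weight 3/400
  (W=1, Y=1, X=3, Z=3, U=1) weight 3/400
  (W=1, Y=2, X=2, Z=0, U=0) weight 1/128
  … 55 more
Group by U:
  weight(U=0) = 1/4
  weight(U=1) = 1/5
Total weight = 1/4 + 1/5 = 9/20
P(U=0 | obs) = 1/4 / 9/20 = 5/9
P(U=1 | obs) = 1/5 / 9/20 = 4/9

P(U = 0 | obs) = 5/9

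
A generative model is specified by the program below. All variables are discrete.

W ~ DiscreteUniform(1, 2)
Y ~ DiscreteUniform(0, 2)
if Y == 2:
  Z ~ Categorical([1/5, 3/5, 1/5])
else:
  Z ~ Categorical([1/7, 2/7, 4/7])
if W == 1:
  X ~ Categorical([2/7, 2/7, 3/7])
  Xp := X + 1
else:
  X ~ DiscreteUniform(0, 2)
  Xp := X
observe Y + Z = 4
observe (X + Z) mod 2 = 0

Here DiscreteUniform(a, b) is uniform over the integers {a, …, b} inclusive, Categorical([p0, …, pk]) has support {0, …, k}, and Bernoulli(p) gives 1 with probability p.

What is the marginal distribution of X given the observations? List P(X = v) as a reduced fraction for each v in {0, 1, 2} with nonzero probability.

P(X=0) = 13/29, P(X=2) = 16/29

Enumerate traces; 4 have nonzero weight after conditioning:
  (W=1, Y=2, Z=2, X=0) weight 1/105
  (W=1, Y=2, Z=2, X=2) weight 1/70
  (W=2, Y=2, Z=2, X=0) weight 1/90
  (W=2, Y=2, Z=2, X=2) weight 1/90
Group by X:
  weight(X=0) = 13/630
  weight(X=2) = 8/315
Total weight = 13/630 + 8/315 = 29/630
P(X=0 | obs) = 13/630 / 29/630 = 13/29
P(X=2 | obs) = 8/315 / 29/630 = 16/29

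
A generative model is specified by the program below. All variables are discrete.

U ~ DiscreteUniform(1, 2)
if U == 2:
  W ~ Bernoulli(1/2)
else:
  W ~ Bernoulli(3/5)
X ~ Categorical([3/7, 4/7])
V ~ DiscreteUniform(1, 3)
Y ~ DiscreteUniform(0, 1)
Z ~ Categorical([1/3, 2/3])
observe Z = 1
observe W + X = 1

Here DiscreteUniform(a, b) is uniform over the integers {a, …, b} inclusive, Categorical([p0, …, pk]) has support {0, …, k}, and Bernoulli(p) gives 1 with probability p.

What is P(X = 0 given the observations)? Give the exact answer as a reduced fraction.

Enumerate traces; 24 have nonzero weight after conditioning:
  (U=1, W=0, X=1, V=1, Y=0, Z=1) weight 4/315
  (U=1, W=0, X=1, V=1, Y=1, Z=1) weight 4/315
  (U=1, W=0, X=1, V=2, Y=0, Z=1) weight 4/315
  (U=1, W=0, X=1, V=2, Y=1, Z=1) weight 4/315
  (U=1, W=0, X=1, V=3, Y=0, Z=1) weight 4/315
  (U=1, W=0, X=1, V=3, Y=1, Z=1) weight 4/315
  (U=1, W=1, X=0, V=1, Y=0, Z=1) weight 1/70
  (U=1, W=1, X=0, V=1, Y=1, Z=1) weight 1/70
  … 16 more
Group by X:
  weight(X=0) = 11/70
  weight(X=1) = 6/35
Total weight = 11/70 + 6/35 = 23/70
P(X=0 | obs) = 11/70 / 23/70 = 11/23
P(X=1 | obs) = 6/35 / 23/70 = 12/23

P(X = 0 | obs) = 11/23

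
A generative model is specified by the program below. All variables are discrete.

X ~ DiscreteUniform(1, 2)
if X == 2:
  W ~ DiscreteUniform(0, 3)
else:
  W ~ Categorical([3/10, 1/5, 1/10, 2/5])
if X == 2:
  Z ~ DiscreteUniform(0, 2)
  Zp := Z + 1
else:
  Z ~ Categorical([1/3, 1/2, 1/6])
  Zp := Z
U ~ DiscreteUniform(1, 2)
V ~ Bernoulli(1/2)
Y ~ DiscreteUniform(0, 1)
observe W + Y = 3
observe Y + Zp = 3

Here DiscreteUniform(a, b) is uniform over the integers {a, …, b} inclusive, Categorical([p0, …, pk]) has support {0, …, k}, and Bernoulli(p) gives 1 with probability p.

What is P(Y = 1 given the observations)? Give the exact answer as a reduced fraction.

Enumerate traces; 12 have nonzero weight after conditioning:
  (X=1, W=2, Z=2, U=1, V=0, Y=1) weight 1/960
  (X=1, W=2, Z=2, U=1, V=1, Y=1) weight 1/960
  (X=1, W=2, Z=2, U=2, V=0, Y=1) weight 1/960
  (X=1, W=2, Z=2, U=2, V=1, Y=1) weight 1/960
  (X=2, W=2, Z=1, U=1, V=0, Y=1) weight 1/192
  (X=2, W=2, Z=1, U=1, V=1, Y=1) weight 1/192
  (X=2, W=2, Z=1, U=2, V=0, Y=1) weight 1/192
  (X=2, W=2, Z=1, U=2, V=1, Y=1) weight 1/192
  (X=2, W=3, Z=2, U=1, V=0, Y=0) weight 1/192
  … 3 more
Group by Y:
  weight(Y=0) = 1/48
  weight(Y=1) = 1/40
Total weight = 1/48 + 1/40 = 11/240
P(Y=0 | obs) = 1/48 / 11/240 = 5/11
P(Y=1 | obs) = 1/40 / 11/240 = 6/11

P(Y = 1 | obs) = 6/11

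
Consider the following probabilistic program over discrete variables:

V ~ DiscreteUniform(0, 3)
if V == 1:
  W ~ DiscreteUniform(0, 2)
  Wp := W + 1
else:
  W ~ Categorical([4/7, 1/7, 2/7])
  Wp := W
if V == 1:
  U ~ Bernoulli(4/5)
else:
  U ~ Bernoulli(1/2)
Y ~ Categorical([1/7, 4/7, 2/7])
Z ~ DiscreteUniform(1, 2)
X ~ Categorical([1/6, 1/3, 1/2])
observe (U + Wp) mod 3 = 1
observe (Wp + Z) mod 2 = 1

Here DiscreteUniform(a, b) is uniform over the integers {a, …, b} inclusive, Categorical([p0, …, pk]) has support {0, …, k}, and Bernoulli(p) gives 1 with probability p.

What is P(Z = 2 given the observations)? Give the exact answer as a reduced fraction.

Enumerate traces; 72 have nonzero weight after conditioning:
  (V=0, W=0, U=1, Y=0, Z=1, X=0) weight 1/1176
  (V=0, W=0, U=1, Y=0, Z=1, X=1) weight 1/588
  (V=0, W=0, U=1, Y=0, Z=1, X=2) weight 1/392
  (V=0, W=0, U=1, Y=1, Z=1, X=0) weight 1/294
  (V=0, W=0, U=1, Y=1, Z=1, X=1) weight 1/147
  (V=0, W=0, U=1, Y=1, Z=1, X=2) weight 1/98
  (V=0, W=0, U=1, Y=2, Z=1, X=0) weight 1/588
  (V=0, W=0, U=1, Y=2, Z=1, X=1) weight 1/294
  (V=0, W=1, U=0, Y=0, Z=2, X=0) weight 1/4704
  … 63 more
Group by Z:
  weight(Z=1) = 3/28
  weight(Z=2) = 23/336
Total weight = 3/28 + 23/336 = 59/336
P(Z=1 | obs) = 3/28 / 59/336 = 36/59
P(Z=2 | obs) = 23/336 / 59/336 = 23/59

P(Z = 2 | obs) = 23/59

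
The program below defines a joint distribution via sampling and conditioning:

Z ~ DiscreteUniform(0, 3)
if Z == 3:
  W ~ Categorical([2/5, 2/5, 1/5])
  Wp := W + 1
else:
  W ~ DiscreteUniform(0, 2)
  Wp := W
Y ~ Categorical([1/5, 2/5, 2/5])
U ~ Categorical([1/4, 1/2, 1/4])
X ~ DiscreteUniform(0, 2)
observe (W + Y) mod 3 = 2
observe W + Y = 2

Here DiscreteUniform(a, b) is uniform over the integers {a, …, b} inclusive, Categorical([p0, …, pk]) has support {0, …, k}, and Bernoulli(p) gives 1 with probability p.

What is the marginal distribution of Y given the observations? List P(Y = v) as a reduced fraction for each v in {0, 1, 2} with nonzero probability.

P(Y=0) = 3/17, P(Y=1) = 7/17, P(Y=2) = 7/17

Enumerate traces; 108 have nonzero weight after conditioning:
  (Z=0, W=0, Y=2, U=0, X=0) weight 1/360
  (Z=0, W=0, Y=2, U=0, X=1) weight 1/360
  (Z=0, W=0, Y=2, U=0, X=2) weight 1/360
  (Z=0, W=0, Y=2, U=1, X=0) weight 1/180
  (Z=0, W=0, Y=2, U=1, X=1) weight 1/180
  (Z=0, W=0, Y=2, U=1, X=2) weight 1/180
  (Z=0, W=0, Y=2, U=2, X=0) weight 1/360
  (Z=0, W=0, Y=2, U=2, X=1) weight 1/360
  (Z=0, W=1, Y=1, U=0, X=0) weight 1/360
  (Z=0, W=2, Y=0, U=0, X=0) weight 1/720
  … 98 more
Group by Y:
  weight(Y=0) = 3/50
  weight(Y=1) = 7/50
  weight(Y=2) = 7/50
Total weight = 3/50 + 7/50 + 7/50 = 17/50
P(Y=0 | obs) = 3/50 / 17/50 = 3/17
P(Y=1 | obs) = 7/50 / 17/50 = 7/17
P(Y=2 | obs) = 7/50 / 17/50 = 7/17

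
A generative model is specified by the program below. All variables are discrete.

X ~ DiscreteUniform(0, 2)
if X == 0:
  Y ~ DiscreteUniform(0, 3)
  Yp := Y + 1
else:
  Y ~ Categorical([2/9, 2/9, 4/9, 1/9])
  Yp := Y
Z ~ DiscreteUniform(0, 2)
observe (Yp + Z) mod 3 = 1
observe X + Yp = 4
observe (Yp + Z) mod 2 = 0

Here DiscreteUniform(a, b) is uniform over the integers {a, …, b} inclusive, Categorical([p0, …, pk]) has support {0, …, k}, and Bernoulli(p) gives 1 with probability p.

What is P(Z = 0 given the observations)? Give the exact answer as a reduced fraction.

Enumerate traces; 3 have nonzero weight after conditioning:
  (X=0, Y=3, Z=0) weight 1/36
  (X=1, Y=3, Z=1) weight 1/81
  (X=2, Y=2, Z=2) weight 4/81
Group by Z:
  weight(Z=0) = 1/36
  weight(Z=1) = 1/81
  weight(Z=2) = 4/81
Total weight = 1/36 + 1/81 + 4/81 = 29/324
P(Z=0 | obs) = 1/36 / 29/324 = 9/29
P(Z=1 | obs) = 1/81 / 29/324 = 4/29
P(Z=2 | obs) = 4/81 / 29/324 = 16/29

P(Z = 0 | obs) = 9/29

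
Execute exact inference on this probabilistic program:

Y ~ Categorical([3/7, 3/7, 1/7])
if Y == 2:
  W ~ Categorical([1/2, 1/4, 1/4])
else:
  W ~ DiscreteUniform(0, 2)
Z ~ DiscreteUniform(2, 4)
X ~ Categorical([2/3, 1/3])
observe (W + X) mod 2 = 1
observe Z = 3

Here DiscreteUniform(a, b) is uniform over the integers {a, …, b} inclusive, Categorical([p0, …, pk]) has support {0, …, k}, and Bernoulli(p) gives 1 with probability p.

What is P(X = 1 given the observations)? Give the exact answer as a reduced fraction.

Enumerate traces; 9 have nonzero weight after conditioning:
  (Y=0, W=0, Z=3, X=1) weight 1/63
  (Y=0, W=1, Z=3, X=0) weight 2/63
  (Y=0, W=2, Z=3, X=1) weight 1/63
  (Y=1, W=0, Z=3, X=1) weight 1/63
  (Y=1, W=1, Z=3, X=0) weight 2/63
  (Y=1, W=2, Z=3, X=1) weight 1/63
  (Y=2, W=0, Z=3, X=1) weight 1/126
  (Y=2, W=1, Z=3, X=0) weight 1/126
  … 1 more
Group by X:
  weight(X=0) = 1/14
  weight(X=1) = 19/252
Total weight = 1/14 + 19/252 = 37/252
P(X=0 | obs) = 1/14 / 37/252 = 18/37
P(X=1 | obs) = 19/252 / 37/252 = 19/37

P(X = 1 | obs) = 19/37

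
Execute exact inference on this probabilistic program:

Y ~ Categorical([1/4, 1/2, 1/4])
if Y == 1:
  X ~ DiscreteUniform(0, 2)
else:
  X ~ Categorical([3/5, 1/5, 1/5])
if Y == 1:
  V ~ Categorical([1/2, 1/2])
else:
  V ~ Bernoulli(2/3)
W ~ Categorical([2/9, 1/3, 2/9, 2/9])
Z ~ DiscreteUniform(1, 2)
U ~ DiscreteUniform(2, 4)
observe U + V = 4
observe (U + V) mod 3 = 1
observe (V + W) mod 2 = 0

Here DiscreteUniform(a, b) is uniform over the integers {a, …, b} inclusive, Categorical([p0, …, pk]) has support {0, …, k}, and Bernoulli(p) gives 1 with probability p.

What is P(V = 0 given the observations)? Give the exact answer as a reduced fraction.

Enumerate traces; 72 have nonzero weight after conditioning:
  (Y=0, X=0, V=0, W=0, Z=1, U=4) weight 1/540
  (Y=0, X=0, V=0, W=0, Z=2, U=4) weight 1/540
  (Y=0, X=0, V=0, W=2, Z=1, U=4) weight 1/540
  (Y=0, X=0, V=0, W=2, Z=2, U=4) weight 1/540
  (Y=0, X=0, V=1, W=1, Z=1, U=3) weight 1/180
  (Y=0, X=0, V=1, W=1, Z=2, U=3) weight 1/180
  (Y=0, X=0, V=1, W=3, Z=1, U=3) weight 1/270
  (Y=0, X=0, V=1, W=3, Z=2, U=3) weight 1/270
  … 64 more
Group by V:
  weight(V=0) = 5/81
  weight(V=1) = 35/324
Total weight = 5/81 + 35/324 = 55/324
P(V=0 | obs) = 5/81 / 55/324 = 4/11
P(V=1 | obs) = 35/324 / 55/324 = 7/11

P(V = 0 | obs) = 4/11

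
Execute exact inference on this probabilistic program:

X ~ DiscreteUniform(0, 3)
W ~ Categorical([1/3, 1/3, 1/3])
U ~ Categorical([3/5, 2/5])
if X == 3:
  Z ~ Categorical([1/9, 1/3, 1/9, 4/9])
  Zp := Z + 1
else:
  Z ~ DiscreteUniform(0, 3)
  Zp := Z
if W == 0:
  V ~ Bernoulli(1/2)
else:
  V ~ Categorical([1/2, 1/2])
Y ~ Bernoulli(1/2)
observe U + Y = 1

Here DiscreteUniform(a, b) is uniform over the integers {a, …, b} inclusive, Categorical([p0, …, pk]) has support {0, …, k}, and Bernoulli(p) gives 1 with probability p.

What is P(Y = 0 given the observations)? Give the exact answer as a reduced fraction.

Enumerate traces; 192 have nonzero weight after conditioning:
  (X=0, W=0, U=0, Z=0, V=0, Y=1) weight 1/320
  (X=0, W=0, U=0, Z=0, V=1, Y=1) weight 1/320
  (X=0, W=0, U=0, Z=1, V=0, Y=1) weight 1/320
  (X=0, W=0, U=0, Z=1, V=1, Y=1) weight 1/320
  (X=0, W=0, U=0, Z=2, V=0, Y=1) weight 1/320
  (X=0, W=0, U=0, Z=2, V=1, Y=1) weight 1/320
  (X=0, W=0, U=0, Z=3, V=0, Y=1) weight 1/320
  (X=0, W=0, U=0, Z=3, V=1, Y=1) weight 1/320
  (X=0, W=0, U=1, Z=0, V=0, Y=0) weight 1/480
  … 183 more
Group by Y:
  weight(Y=0) = 1/5
  weight(Y=1) = 3/10
Total weight = 1/5 + 3/10 = 1/2
P(Y=0 | obs) = 1/5 / 1/2 = 2/5
P(Y=1 | obs) = 3/10 / 1/2 = 3/5

P(Y = 0 | obs) = 2/5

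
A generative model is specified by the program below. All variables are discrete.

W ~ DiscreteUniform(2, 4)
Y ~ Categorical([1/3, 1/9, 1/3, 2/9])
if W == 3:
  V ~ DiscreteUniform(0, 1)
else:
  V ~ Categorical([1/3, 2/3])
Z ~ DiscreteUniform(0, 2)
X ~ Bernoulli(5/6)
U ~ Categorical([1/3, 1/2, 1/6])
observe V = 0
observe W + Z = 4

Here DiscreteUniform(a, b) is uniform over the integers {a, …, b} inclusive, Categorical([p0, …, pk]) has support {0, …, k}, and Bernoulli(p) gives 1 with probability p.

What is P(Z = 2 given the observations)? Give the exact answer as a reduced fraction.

Enumerate traces; 72 have nonzero weight after conditioning:
  (W=2, Y=0, V=0, Z=2, X=0, U=0) weight 1/1458
  (W=2, Y=0, V=0, Z=2, X=0, U=1) weight 1/972
  (W=2, Y=0, V=0, Z=2, X=0, U=2) weight 1/2916
  (W=2, Y=0, V=0, Z=2, X=1, U=0) weight 5/1458
  (W=2, Y=0, V=0, Z=2, X=1, U=1) weight 5/972
  (W=2, Y=0, V=0, Z=2, X=1, U=2) weight 5/2916
  (W=2, Y=1, V=0, Z=2, X=0, U=0) weight 1/4374
  (W=2, Y=1, V=0, Z=2, X=0, U=1) weight 1/2916
  (W=3, Y=0, V=0, Z=1, X=0, U=0) weight 1/972
  (W=4, Y=0, V=0, Z=0, X=0, U=0) weight 1/1458
  … 62 more
Group by Z:
  weight(Z=0) = 1/27
  weight(Z=1) = 1/18
  weight(Z=2) = 1/27
Total weight = 1/27 + 1/18 + 1/27 = 7/54
P(Z=0 | obs) = 1/27 / 7/54 = 2/7
P(Z=1 | obs) = 1/18 / 7/54 = 3/7
P(Z=2 | obs) = 1/27 / 7/54 = 2/7

P(Z = 2 | obs) = 2/7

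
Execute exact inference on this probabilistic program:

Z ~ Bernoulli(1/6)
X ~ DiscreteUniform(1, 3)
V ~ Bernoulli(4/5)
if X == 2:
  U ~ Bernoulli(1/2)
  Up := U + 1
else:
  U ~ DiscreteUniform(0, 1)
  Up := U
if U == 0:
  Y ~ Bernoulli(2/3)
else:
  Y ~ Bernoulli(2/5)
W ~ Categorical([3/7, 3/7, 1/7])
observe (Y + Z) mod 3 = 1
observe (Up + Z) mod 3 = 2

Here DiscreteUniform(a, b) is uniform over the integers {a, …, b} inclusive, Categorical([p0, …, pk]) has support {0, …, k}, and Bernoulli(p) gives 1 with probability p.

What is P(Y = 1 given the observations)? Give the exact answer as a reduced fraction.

Enumerate traces; 24 have nonzero weight after conditioning:
  (Z=0, X=2, V=0, U=1, Y=1, W=0) weight 1/210
  (Z=0, X=2, V=0, U=1, Y=1, W=1) weight 1/210
  (Z=0, X=2, V=0, U=1, Y=1, W=2) weight 1/630
  (Z=0, X=2, V=1, U=1, Y=1, W=0) weight 2/105
  (Z=0, X=2, V=1, U=1, Y=1, W=1) weight 2/105
  (Z=0, X=2, V=1, U=1, Y=1, W=2) weight 2/315
  (Z=1, X=1, V=0, U=1, Y=0, W=0) weight 1/700
  (Z=1, X=1, V=0, U=1, Y=0, W=1) weight 1/700
  … 16 more
Group by Y:
  weight(Y=0) = 23/540
  weight(Y=1) = 1/18
Total weight = 23/540 + 1/18 = 53/540
P(Y=0 | obs) = 23/540 / 53/540 = 23/53
P(Y=1 | obs) = 1/18 / 53/540 = 30/53

P(Y = 1 | obs) = 30/53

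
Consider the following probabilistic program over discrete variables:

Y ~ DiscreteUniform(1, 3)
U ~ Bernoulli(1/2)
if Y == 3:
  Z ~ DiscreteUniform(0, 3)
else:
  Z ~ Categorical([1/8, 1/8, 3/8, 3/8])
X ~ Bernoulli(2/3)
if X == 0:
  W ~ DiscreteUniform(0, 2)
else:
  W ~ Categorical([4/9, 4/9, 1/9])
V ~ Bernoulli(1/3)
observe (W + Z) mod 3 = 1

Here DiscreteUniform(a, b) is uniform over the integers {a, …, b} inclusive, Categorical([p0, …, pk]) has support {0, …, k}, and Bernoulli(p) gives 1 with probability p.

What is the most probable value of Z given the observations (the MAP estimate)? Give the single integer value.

argmax_v P(Z = v | obs) = 3

Enumerate traces; 96 have nonzero weight after conditioning:
  (Y=1, U=0, Z=0, X=0, W=1, V=0) weight 1/648
  (Y=1, U=0, Z=0, X=0, W=1, V=1) weight 1/1296
  (Y=1, U=0, Z=0, X=1, W=1, V=0) weight 1/243
  (Y=1, U=0, Z=0, X=1, W=1, V=1) weight 1/486
  (Y=1, U=0, Z=1, X=0, W=0, V=0) weight 1/648
  (Y=1, U=0, Z=1, X=0, W=0, V=1) weight 1/1296
  (Y=1, U=0, Z=1, X=1, W=0, V=0) weight 1/243
  (Y=1, U=0, Z=1, X=1, W=0, V=1) weight 1/486
  (Y=1, U=0, Z=2, X=0, W=2, V=0) weight 1/216
  (Y=1, U=0, Z=3, X=0, W=1, V=0) weight 1/216
  … 86 more
Group by Z:
  weight(Z=0) = 11/162
  weight(Z=1) = 11/162
  weight(Z=2) = 5/81
  weight(Z=3) = 11/81
Total weight = 11/162 + 11/162 + 5/81 + 11/81 = 1/3
P(Z=0 | obs) = 11/162 / 1/3 = 11/54
P(Z=1 | obs) = 11/162 / 1/3 = 11/54
P(Z=2 | obs) = 5/81 / 1/3 = 5/27
P(Z=3 | obs) = 11/81 / 1/3 = 11/27
argmax = 3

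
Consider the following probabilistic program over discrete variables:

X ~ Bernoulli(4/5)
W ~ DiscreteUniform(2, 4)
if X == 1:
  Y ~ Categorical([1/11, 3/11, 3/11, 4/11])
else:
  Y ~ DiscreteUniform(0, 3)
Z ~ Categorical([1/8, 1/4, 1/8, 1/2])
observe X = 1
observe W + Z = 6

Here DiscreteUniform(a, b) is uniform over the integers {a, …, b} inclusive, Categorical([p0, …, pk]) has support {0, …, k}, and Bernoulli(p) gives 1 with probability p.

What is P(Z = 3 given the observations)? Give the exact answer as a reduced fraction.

Enumerate traces; 8 have nonzero weight after conditioning:
  (X=1, W=3, Y=0, Z=3) weight 2/165
  (X=1, W=3, Y=1, Z=3) weight 2/55
  (X=1, W=3, Y=2, Z=3) weight 2/55
  (X=1, W=3, Y=3, Z=3) weight 8/165
  (X=1, W=4, Y=0, Z=2) weight 1/330
  (X=1, W=4, Y=1, Z=2) weight 1/110
  (X=1, W=4, Y=2, Z=2) weight 1/110
  (X=1, W=4, Y=3, Z=2) weight 2/165
Group by Z:
  weight(Z=2) = 1/30
  weight(Z=3) = 2/15
Total weight = 1/30 + 2/15 = 1/6
P(Z=2 | obs) = 1/30 / 1/6 = 1/5
P(Z=3 | obs) = 2/15 / 1/6 = 4/5

P(Z = 3 | obs) = 4/5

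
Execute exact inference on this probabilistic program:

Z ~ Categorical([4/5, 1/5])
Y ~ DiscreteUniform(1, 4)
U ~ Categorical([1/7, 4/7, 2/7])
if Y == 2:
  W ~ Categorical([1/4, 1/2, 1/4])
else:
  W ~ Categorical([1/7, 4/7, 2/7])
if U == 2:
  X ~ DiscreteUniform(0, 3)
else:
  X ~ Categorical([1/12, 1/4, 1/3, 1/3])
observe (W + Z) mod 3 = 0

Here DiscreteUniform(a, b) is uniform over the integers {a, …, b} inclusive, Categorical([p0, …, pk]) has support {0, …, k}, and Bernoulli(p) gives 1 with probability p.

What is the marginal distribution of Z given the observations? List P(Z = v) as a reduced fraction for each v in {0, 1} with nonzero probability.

Enumerate traces; 96 have nonzero weight after conditioning:
  (Z=0, Y=1, U=0, W=0, X=0) weight 1/2940
  (Z=0, Y=1, U=0, W=0, X=1) weight 1/980
  (Z=0, Y=1, U=0, W=0, X=2) weight 1/735
  (Z=0, Y=1, U=0, W=0, X=3) weight 1/735
  (Z=0, Y=1, U=1, W=0, X=0) weight 1/735
  (Z=0, Y=1, U=1, W=0, X=1) weight 1/245
  (Z=0, Y=1, U=1, W=0, X=2) weight 4/735
  (Z=0, Y=1, U=1, W=0, X=3) weight 4/735
  (Z=1, Y=1, U=0, W=2, X=0) weight 1/5880
  … 87 more
Group by Z:
  weight(Z=0) = 19/140
  weight(Z=1) = 31/560
Total weight = 19/140 + 31/560 = 107/560
P(Z=0 | obs) = 19/140 / 107/560 = 76/107
P(Z=1 | obs) = 31/560 / 107/560 = 31/107

P(Z=0) = 76/107, P(Z=1) = 31/107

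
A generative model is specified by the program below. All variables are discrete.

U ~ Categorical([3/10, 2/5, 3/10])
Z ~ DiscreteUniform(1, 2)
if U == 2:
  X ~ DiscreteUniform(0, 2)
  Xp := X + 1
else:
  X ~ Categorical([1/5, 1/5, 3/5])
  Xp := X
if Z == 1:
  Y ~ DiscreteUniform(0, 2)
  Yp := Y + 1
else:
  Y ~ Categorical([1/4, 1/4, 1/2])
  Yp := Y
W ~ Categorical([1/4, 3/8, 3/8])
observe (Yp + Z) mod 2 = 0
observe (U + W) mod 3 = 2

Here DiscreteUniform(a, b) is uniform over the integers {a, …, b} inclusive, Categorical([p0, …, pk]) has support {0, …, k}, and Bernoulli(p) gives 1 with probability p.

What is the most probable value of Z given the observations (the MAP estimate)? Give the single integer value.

Enumerate traces; 36 have nonzero weight after conditioning:
  (U=0, Z=1, X=0, Y=0, W=2) weight 3/800
  (U=0, Z=1, X=0, Y=2, W=2) weight 3/800
  (U=0, Z=1, X=1, Y=0, W=2) weight 3/800
  (U=0, Z=1, X=1, Y=2, W=2) weight 3/800
  (U=0, Z=1, X=2, Y=0, W=2) weight 9/800
  (U=0, Z=1, X=2, Y=2, W=2) weight 9/800
  (U=0, Z=2, X=0, Y=0, W=2) weight 9/3200
  (U=0, Z=2, X=0, Y=2, W=2) weight 9/1600
  … 28 more
Group by Z:
  weight(Z=1) = 9/80
  weight(Z=2) = 81/640
Total weight = 9/80 + 81/640 = 153/640
P(Z=1 | obs) = 9/80 / 153/640 = 8/17
P(Z=2 | obs) = 81/640 / 153/640 = 9/17
argmax = 2

argmax_v P(Z = v | obs) = 2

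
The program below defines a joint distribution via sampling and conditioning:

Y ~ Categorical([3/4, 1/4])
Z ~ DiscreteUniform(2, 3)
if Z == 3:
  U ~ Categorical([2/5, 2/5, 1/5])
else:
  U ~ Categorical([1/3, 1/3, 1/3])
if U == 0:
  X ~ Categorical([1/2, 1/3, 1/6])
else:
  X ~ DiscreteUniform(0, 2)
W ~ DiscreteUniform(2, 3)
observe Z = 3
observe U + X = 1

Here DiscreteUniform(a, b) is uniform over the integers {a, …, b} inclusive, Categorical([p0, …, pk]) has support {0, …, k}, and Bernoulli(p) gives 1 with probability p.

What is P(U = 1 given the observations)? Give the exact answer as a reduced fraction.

P(U = 1 | obs) = 1/2

Enumerate traces; 8 have nonzero weight after conditioning:
  (Y=0, Z=3, U=0, X=1, W=2) weight 1/40
  (Y=0, Z=3, U=0, X=1, W=3) weight 1/40
  (Y=0, Z=3, U=1, X=0, W=2) weight 1/40
  (Y=0, Z=3, U=1, X=0, W=3) weight 1/40
  (Y=1, Z=3, U=0, X=1, W=2) weight 1/120
  (Y=1, Z=3, U=0, X=1, W=3) weight 1/120
  (Y=1, Z=3, U=1, X=0, W=2) weight 1/120
  (Y=1, Z=3, U=1, X=0, W=3) weight 1/120
Group by U:
  weight(U=0) = 1/15
  weight(U=1) = 1/15
Total weight = 1/15 + 1/15 = 2/15
P(U=0 | obs) = 1/15 / 2/15 = 1/2
P(U=1 | obs) = 1/15 / 2/15 = 1/2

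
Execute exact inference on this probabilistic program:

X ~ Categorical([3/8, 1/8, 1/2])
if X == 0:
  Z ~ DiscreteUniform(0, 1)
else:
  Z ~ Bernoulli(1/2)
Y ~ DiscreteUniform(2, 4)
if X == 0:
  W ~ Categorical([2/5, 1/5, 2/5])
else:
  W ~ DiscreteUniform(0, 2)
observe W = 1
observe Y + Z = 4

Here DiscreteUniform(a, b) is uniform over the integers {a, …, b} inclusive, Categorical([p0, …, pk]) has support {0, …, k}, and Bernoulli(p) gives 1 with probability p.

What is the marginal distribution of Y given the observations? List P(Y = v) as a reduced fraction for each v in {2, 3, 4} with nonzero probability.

Enumerate traces; 6 have nonzero weight after conditioning:
  (X=0, Z=0, Y=4, W=1) weight 1/80
  (X=0, Z=1, Y=3, W=1) weight 1/80
  (X=1, Z=0, Y=4, W=1) weight 1/144
  (X=1, Z=1, Y=3, W=1) weight 1/144
  (X=2, Z=0, Y=4, W=1) weight 1/36
  (X=2, Z=1, Y=3, W=1) weight 1/36
Group by Y:
  weight(Y=3) = 17/360
  weight(Y=4) = 17/360
Total weight = 17/360 + 17/360 = 17/180
P(Y=3 | obs) = 17/360 / 17/180 = 1/2
P(Y=4 | obs) = 17/360 / 17/180 = 1/2

P(Y=3) = 1/2, P(Y=4) = 1/2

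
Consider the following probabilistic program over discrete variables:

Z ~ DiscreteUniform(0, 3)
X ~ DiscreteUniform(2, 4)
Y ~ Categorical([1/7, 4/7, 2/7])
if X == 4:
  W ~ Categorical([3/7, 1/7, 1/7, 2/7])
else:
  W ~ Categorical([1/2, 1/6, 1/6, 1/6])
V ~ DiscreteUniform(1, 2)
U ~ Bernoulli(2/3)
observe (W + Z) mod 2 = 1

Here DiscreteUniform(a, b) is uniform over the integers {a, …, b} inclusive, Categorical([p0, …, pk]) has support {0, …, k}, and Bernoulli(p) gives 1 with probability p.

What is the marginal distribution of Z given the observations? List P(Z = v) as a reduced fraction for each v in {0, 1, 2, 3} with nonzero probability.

P(Z=0) = 23/126, P(Z=1) = 20/63, P(Z=2) = 23/126, P(Z=3) = 20/63

Enumerate traces; 288 have nonzero weight after conditioning:
  (Z=0, X=2, Y=0, W=1, V=1, U=0) weight 1/3024
  (Z=0, X=2, Y=0, W=1, V=1, U=1) weight 1/1512
  (Z=0, X=2, Y=0, W=1, V=2, U=0) weight 1/3024
  (Z=0, X=2, Y=0, W=1, V=2, U=1) weight 1/1512
  (Z=0, X=2, Y=0, W=3, V=1, U=0) weight 1/3024
  (Z=0, X=2, Y=0, W=3, V=1, U=1) weight 1/1512
  (Z=0, X=2, Y=0, W=3, V=2, U=0) weight 1/3024
  (Z=0, X=2, Y=0, W=3, V=2, U=1) weight 1/1512
  (Z=1, X=2, Y=0, W=0, V=1, U=0) weight 1/1008
  (Z=2, X=2, Y=0, W=1, V=1, U=0) weight 1/3024
  … 278 more
Group by Z:
  weight(Z=0) = 23/252
  weight(Z=1) = 10/63
  weight(Z=2) = 23/252
  weight(Z=3) = 10/63
Total weight = 23/252 + 10/63 + 23/252 + 10/63 = 1/2
P(Z=0 | obs) = 23/252 / 1/2 = 23/126
P(Z=1 | obs) = 10/63 / 1/2 = 20/63
P(Z=2 | obs) = 23/252 / 1/2 = 23/126
P(Z=3 | obs) = 10/63 / 1/2 = 20/63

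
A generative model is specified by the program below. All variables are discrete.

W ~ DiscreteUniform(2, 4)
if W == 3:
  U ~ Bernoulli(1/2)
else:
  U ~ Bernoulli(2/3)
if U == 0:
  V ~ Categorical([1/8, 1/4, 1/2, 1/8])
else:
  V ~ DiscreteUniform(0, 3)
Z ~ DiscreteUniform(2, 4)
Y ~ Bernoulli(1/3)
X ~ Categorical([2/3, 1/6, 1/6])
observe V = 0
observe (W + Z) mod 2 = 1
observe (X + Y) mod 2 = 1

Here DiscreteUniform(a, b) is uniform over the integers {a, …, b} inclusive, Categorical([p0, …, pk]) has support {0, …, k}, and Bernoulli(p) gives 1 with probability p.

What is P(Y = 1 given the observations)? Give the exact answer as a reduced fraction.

Enumerate traces; 24 have nonzero weight after conditioning:
  (W=2, U=0, V=0, Z=3, Y=0, X=1) weight 1/1944
  (W=2, U=0, V=0, Z=3, Y=1, X=0) weight 1/972
  (W=2, U=0, V=0, Z=3, Y=1, X=2) weight 1/3888
  (W=2, U=1, V=0, Z=3, Y=0, X=1) weight 1/486
  (W=2, U=1, V=0, Z=3, Y=1, X=0) weight 1/243
  (W=2, U=1, V=0, Z=3, Y=1, X=2) weight 1/972
  (W=3, U=0, V=0, Z=2, Y=0, X=1) weight 1/1296
  (W=3, U=0, V=0, Z=2, Y=1, X=0) weight 1/648
  … 16 more
Group by Y:
  weight(Y=0) = 19/1944
  weight(Y=1) = 95/3888
Total weight = 19/1944 + 95/3888 = 133/3888
P(Y=0 | obs) = 19/1944 / 133/3888 = 2/7
P(Y=1 | obs) = 95/3888 / 133/3888 = 5/7

P(Y = 1 | obs) = 5/7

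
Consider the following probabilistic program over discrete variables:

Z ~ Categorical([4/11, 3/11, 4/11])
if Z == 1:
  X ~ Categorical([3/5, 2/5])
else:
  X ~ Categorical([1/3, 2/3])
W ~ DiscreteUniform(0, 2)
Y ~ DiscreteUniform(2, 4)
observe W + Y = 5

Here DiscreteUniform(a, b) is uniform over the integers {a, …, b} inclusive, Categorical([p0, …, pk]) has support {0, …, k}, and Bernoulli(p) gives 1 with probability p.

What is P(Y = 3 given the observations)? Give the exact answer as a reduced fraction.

Enumerate traces; 12 have nonzero weight after conditioning:
  (Z=0, X=0, W=1, Y=4) weight 4/297
  (Z=0, X=0, W=2, Y=3) weight 4/297
  (Z=0, X=1, W=1, Y=4) weight 8/297
  (Z=0, X=1, W=2, Y=3) weight 8/297
  (Z=1, X=0, W=1, Y=4) weight 1/55
  (Z=1, X=0, W=2, Y=3) weight 1/55
  (Z=1, X=1, W=1, Y=4) weight 2/165
  (Z=1, X=1, W=2, Y=3) weight 2/165
  … 4 more
Group by Y:
  weight(Y=3) = 1/9
  weight(Y=4) = 1/9
Total weight = 1/9 + 1/9 = 2/9
P(Y=3 | obs) = 1/9 / 2/9 = 1/2
P(Y=4 | obs) = 1/9 / 2/9 = 1/2

P(Y = 3 | obs) = 1/2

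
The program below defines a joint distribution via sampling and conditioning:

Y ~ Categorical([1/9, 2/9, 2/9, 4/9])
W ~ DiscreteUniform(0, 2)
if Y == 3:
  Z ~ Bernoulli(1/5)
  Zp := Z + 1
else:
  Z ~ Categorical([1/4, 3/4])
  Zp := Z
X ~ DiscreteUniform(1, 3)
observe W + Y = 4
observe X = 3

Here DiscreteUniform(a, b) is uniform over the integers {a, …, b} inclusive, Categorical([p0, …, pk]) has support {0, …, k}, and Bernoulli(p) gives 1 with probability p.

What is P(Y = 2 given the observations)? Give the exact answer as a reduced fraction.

Enumerate traces; 4 have nonzero weight after conditioning:
  (Y=2, W=2, Z=0, X=3) weight 1/162
  (Y=2, W=2, Z=1, X=3) weight 1/54
  (Y=3, W=1, Z=0, X=3) weight 16/405
  (Y=3, W=1, Z=1, X=3) weight 4/405
Group by Y:
  weight(Y=2) = 2/81
  weight(Y=3) = 4/81
Total weight = 2/81 + 4/81 = 2/27
P(Y=2 | obs) = 2/81 / 2/27 = 1/3
P(Y=3 | obs) = 4/81 / 2/27 = 2/3

P(Y = 2 | obs) = 1/3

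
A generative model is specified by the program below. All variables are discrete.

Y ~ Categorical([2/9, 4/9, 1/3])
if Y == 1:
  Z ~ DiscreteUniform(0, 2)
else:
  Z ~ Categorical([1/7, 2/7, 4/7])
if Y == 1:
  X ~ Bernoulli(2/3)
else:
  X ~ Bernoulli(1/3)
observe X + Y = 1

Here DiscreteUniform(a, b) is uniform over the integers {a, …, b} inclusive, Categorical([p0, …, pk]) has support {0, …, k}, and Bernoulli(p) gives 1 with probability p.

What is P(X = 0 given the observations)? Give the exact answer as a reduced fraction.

Enumerate traces; 6 have nonzero weight after conditioning:
  (Y=0, Z=0, X=1) weight 2/189
  (Y=0, Z=1, X=1) weight 4/189
  (Y=0, Z=2, X=1) weight 8/189
  (Y=1, Z=0, X=0) weight 4/81
  (Y=1, Z=1, X=0) weight 4/81
  (Y=1, Z=2, X=0) weight 4/81
Group by X:
  weight(X=0) = 4/27
  weight(X=1) = 2/27
Total weight = 4/27 + 2/27 = 2/9
P(X=0 | obs) = 4/27 / 2/9 = 2/3
P(X=1 | obs) = 2/27 / 2/9 = 1/3

P(X = 0 | obs) = 2/3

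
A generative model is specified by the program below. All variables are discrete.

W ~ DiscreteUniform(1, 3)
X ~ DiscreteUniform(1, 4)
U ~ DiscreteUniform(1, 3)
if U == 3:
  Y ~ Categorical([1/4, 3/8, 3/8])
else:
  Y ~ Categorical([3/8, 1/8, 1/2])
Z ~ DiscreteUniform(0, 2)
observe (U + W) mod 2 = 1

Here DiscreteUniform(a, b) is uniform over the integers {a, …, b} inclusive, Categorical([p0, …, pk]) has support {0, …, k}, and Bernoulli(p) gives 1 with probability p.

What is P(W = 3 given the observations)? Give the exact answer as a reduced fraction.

P(W = 3 | obs) = 1/4

Enumerate traces; 144 have nonzero weight after conditioning:
  (W=1, X=1, U=2, Y=0, Z=0) weight 1/288
  (W=1, X=1, U=2, Y=0, Z=1) weight 1/288
  (W=1, X=1, U=2, Y=0, Z=2) weight 1/288
  (W=1, X=1, U=2, Y=1, Z=0) weight 1/864
  (W=1, X=1, U=2, Y=1, Z=1) weight 1/864
  (W=1, X=1, U=2, Y=1, Z=2) weight 1/864
  (W=1, X=1, U=2, Y=2, Z=0) weight 1/216
  (W=1, X=1, U=2, Y=2, Z=1) weight 1/216
  (W=2, X=1, U=1, Y=0, Z=0) weight 1/288
  (W=3, X=1, U=2, Y=0, Z=0) weight 1/288
  … 134 more
Group by W:
  weight(W=1) = 1/9
  weight(W=2) = 2/9
  weight(W=3) = 1/9
Total weight = 1/9 + 2/9 + 1/9 = 4/9
P(W=1 | obs) = 1/9 / 4/9 = 1/4
P(W=2 | obs) = 2/9 / 4/9 = 1/2
P(W=3 | obs) = 1/9 / 4/9 = 1/4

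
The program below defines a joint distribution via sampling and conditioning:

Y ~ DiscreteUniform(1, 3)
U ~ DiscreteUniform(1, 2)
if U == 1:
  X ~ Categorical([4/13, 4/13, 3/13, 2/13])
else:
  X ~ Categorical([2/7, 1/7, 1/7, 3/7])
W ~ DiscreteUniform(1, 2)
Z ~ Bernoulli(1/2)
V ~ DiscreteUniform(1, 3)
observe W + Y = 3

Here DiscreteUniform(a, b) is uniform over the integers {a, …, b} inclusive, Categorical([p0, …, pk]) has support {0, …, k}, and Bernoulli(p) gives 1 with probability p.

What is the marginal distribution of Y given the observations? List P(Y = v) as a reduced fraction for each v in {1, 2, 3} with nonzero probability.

Enumerate traces; 96 have nonzero weight after conditioning:
  (Y=1, U=1, X=0, W=2, Z=0, V=1) weight 1/234
  (Y=1, U=1, X=0, W=2, Z=0, V=2) weight 1/234
  (Y=1, U=1, X=0, W=2, Z=0, V=3) weight 1/234
  (Y=1, U=1, X=0, W=2, Z=1, V=1) weight 1/234
  (Y=1, U=1, X=0, W=2, Z=1, V=2) weight 1/234
  (Y=1, U=1, X=0, W=2, Z=1, V=3) weight 1/234
  (Y=1, U=1, X=1, W=2, Z=0, V=1) weight 1/234
  (Y=1, U=1, X=1, W=2, Z=0, V=2) weight 1/234
  (Y=2, U=1, X=0, W=1, Z=0, V=1) weight 1/234
  … 87 more
Group by Y:
  weight(Y=1) = 1/6
  weight(Y=2) = 1/6
Total weight = 1/6 + 1/6 = 1/3
P(Y=1 | obs) = 1/6 / 1/3 = 1/2
P(Y=2 | obs) = 1/6 / 1/3 = 1/2

P(Y=1) = 1/2, P(Y=2) = 1/2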